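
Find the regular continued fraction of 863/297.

[2; 1, 9, 1, 1, 1, 1, 5]

Run the Euclidean algorithm on 863 and 297; the successive quotients are the partial quotients a_0, a_1, ... (each step inverts the fractional part left over by the previous one):
  863 = 2*297 + 269, so a_0 = 2.
  297 = 1*269 + 28, so a_1 = 1.
  269 = 9*28 + 17, so a_2 = 9.
  28 = 1*17 + 11, so a_3 = 1.
  17 = 1*11 + 6, so a_4 = 1.
  11 = 1*6 + 5, so a_5 = 1.
  6 = 1*5 + 1, so a_6 = 1.
  5 = 5*1 + 0, so a_7 = 5.
The remainder reaches 0 after 8 divisions, so the expansion has 8 partial quotients, read off in order.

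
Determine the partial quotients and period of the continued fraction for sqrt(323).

Write x_i = (sqrt(323) + m_i)/d_i with (m_0, d_0) = (0, 1). a_0 = floor(sqrt(323)) = 17, since 17^2 = 289 <= 323 < 324 = 18^2.
Iterate m_{i+1} = d_i*a_i - m_i, d_{i+1} = (323 - m_{i+1}^2)/d_i, a_{i+1} = floor((a_0 + m_{i+1})/d_{i+1}):
  m_1 = 1*17 - 0 = 17, d_1 = (323 - 17^2)/1 = 34/1 = 34, a_1 = floor((17 + 17)/34) = 1.
  m_2 = 34*1 - 17 = 17, d_2 = (323 - 17^2)/34 = 34/34 = 1, a_2 = floor((17 + 17)/1) = 34.
  m_3 = 1*34 - 17 = 17, d_3 = (323 - 17^2)/1 = 34/1 = 34: (m_3, d_3) = (m_1, d_1) = (17, 34), so from here the quotients repeat a_1, a_2; the period length is 2.
Hence the expansion of sqrt(323) is a_0 = 17 followed by the repeating block 1, 34 (period 2).

[17; (1, 34)]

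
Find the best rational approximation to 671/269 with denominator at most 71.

177/71

Expand x = 671/269 as a continued fraction with the Euclidean algorithm:
  671 = 2*269 + 133, so a_0 = 2.
  269 = 2*133 + 3, so a_1 = 2.
  133 = 44*3 + 1, so a_2 = 44.
  3 = 3*1 + 0, so a_3 = 3.
so x = [2; 2, 44, 3].
Convergents (p_i = a_i*p_{i-1} + p_{i-2}, q_i = a_i*q_{i-1} + q_{i-2} with p_{-2}=0, p_{-1}=1, q_{-2}=1, q_{-1}=0), until the denominator exceeds 71:
  i=0: a_0=2, p_0 = 2*1 + 0 = 2, q_0 = 2*0 + 1 = 1.
  i=1: a_1=2, p_1 = 2*2 + 1 = 5, q_1 = 2*1 + 0 = 2.
  i=2: a_2=44, p_2 = 44*5 + 2 = 222, q_2 = 44*2 + 1 = 89.
q_2 = 89 > 71, so the last convergent with denominator <= 71 is p_1/q_1 = 5/2.
The closest fraction with denominator <= 71 is either p_1/q_1 or the intermediate fraction (k*p_1 + p_0)/(k*q_1 + q_0) with the largest k >= 1 whose denominator stays <= 71; these approach x as k grows, and every other convergent or intermediate fraction in range is farther away.
Largest k: floor((71 - q_0)/q_1) = floor((71 - 1)/2) = 35.
That gives (35*5 + 2)/(35*2 + 1) = 177/71.
Compare the errors: |x - 5/2| = |671*2 - 5*269|/(269*2) = 3/538, and |x - 177/71| = |671*71 - 177*269|/(269*71) = 28/19099.
Cross-multiplying, 28*538 = 15064 < 57297 = 3*19099, so 28/19099 is smaller: the intermediate fraction 177/71 is closer to x than 5/2.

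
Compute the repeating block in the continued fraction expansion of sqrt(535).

[23; (7, 1, 2, 4, 1, 3, 1, 4, 2, 1, 7, 46)]

Write x_i = (sqrt(535) + m_i)/d_i with (m_0, d_0) = (0, 1). a_0 = floor(sqrt(535)) = 23, since 23^2 = 529 <= 535 < 576 = 24^2.
Iterate m_{i+1} = d_i*a_i - m_i, d_{i+1} = (535 - m_{i+1}^2)/d_i, a_{i+1} = floor((a_0 + m_{i+1})/d_{i+1}):
  m_1 = 1*23 - 0 = 23, d_1 = (535 - 23^2)/1 = 6/1 = 6, a_1 = floor((23 + 23)/6) = 7.
  m_2 = 6*7 - 23 = 19, d_2 = (535 - 19^2)/6 = 174/6 = 29, a_2 = floor((23 + 19)/29) = 1.
  m_3 = 29*1 - 19 = 10, d_3 = (535 - 10^2)/29 = 435/29 = 15, a_3 = floor((23 + 10)/15) = 2.
  m_4 = 15*2 - 10 = 20, d_4 = (535 - 20^2)/15 = 135/15 = 9, a_4 = floor((23 + 20)/9) = 4.
  m_5 = 9*4 - 20 = 16, d_5 = (535 - 16^2)/9 = 279/9 = 31, a_5 = floor((23 + 16)/31) = 1.
  m_6 = 31*1 - 16 = 15, d_6 = (535 - 15^2)/31 = 310/31 = 10, a_6 = floor((23 + 15)/10) = 3.
  m_7 = 10*3 - 15 = 15, d_7 = (535 - 15^2)/10 = 310/10 = 31, a_7 = floor((23 + 15)/31) = 1.
  m_8 = 31*1 - 15 = 16, d_8 = (535 - 16^2)/31 = 279/31 = 9, a_8 = floor((23 + 16)/9) = 4.
  m_9 = 9*4 - 16 = 20, d_9 = (535 - 20^2)/9 = 135/9 = 15, a_9 = floor((23 + 20)/15) = 2.
  m_10 = 15*2 - 20 = 10, d_10 = (535 - 10^2)/15 = 435/15 = 29, a_10 = floor((23 + 10)/29) = 1.
  m_11 = 29*1 - 10 = 19, d_11 = (535 - 19^2)/29 = 174/29 = 6, a_11 = floor((23 + 19)/6) = 7.
  m_12 = 6*7 - 19 = 23, d_12 = (535 - 23^2)/6 = 6/6 = 1, a_12 = floor((23 + 23)/1) = 46.
  m_13 = 1*46 - 23 = 23, d_13 = (535 - 23^2)/1 = 6/1 = 6: (m_13, d_13) = (m_1, d_1) = (23, 6), so from here the quotients repeat a_1, ..., a_12; the period length is 12.
Hence the expansion of sqrt(535) is a_0 = 23 followed by the repeating block 7, 1, 2, 4, 1, 3, 1, 4, 2, 1, 7, 46 (period 12).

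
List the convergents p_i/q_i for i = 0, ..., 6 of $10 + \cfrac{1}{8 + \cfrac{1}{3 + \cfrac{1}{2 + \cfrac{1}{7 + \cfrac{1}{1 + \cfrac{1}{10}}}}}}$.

10/1, 81/8, 253/25, 587/58, 4362/431, 4949/489, 53852/5321

Using the convergent recurrence p_i = a_i*p_{i-1} + p_{i-2}, q_i = a_i*q_{i-1} + q_{i-2} with p_{-2}=0, p_{-1}=1, q_{-2}=1, q_{-1}=0:
  i=0: a_0=10, p_0 = 10*1 + 0 = 10, q_0 = 10*0 + 1 = 1.
  i=1: a_1=8, p_1 = 8*10 + 1 = 81, q_1 = 8*1 + 0 = 8.
  i=2: a_2=3, p_2 = 3*81 + 10 = 253, q_2 = 3*8 + 1 = 25.
  i=3: a_3=2, p_3 = 2*253 + 81 = 587, q_3 = 2*25 + 8 = 58.
  i=4: a_4=7, p_4 = 7*587 + 253 = 4362, q_4 = 7*58 + 25 = 431.
  i=5: a_5=1, p_5 = 1*4362 + 587 = 4949, q_5 = 1*431 + 58 = 489.
  i=6: a_6=10, p_6 = 10*4949 + 4362 = 53852, q_6 = 10*489 + 431 = 5321.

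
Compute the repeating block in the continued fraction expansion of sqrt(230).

Write x_i = (sqrt(230) + m_i)/d_i with (m_0, d_0) = (0, 1). a_0 = floor(sqrt(230)) = 15, since 15^2 = 225 <= 230 < 256 = 16^2.
Iterate m_{i+1} = d_i*a_i - m_i, d_{i+1} = (230 - m_{i+1}^2)/d_i, a_{i+1} = floor((a_0 + m_{i+1})/d_{i+1}):
  m_1 = 1*15 - 0 = 15, d_1 = (230 - 15^2)/1 = 5/1 = 5, a_1 = floor((15 + 15)/5) = 6.
  m_2 = 5*6 - 15 = 15, d_2 = (230 - 15^2)/5 = 5/5 = 1, a_2 = floor((15 + 15)/1) = 30.
  m_3 = 1*30 - 15 = 15, d_3 = (230 - 15^2)/1 = 5/1 = 5: (m_3, d_3) = (m_1, d_1) = (15, 5), so from here the quotients repeat a_1, a_2; the period length is 2.
Hence the expansion of sqrt(230) is a_0 = 15 followed by the repeating block 6, 30 (period 2).

[15; (6, 30)]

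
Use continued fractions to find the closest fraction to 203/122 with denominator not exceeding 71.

118/71

Expand x = 203/122 as a continued fraction with the Euclidean algorithm:
  203 = 1*122 + 81, so a_0 = 1.
  122 = 1*81 + 41, so a_1 = 1.
  81 = 1*41 + 40, so a_2 = 1.
  41 = 1*40 + 1, so a_3 = 1.
  40 = 40*1 + 0, so a_4 = 40.
so x = [1; 1, 1, 1, 40].
Convergents (p_i = a_i*p_{i-1} + p_{i-2}, q_i = a_i*q_{i-1} + q_{i-2} with p_{-2}=0, p_{-1}=1, q_{-2}=1, q_{-1}=0), until the denominator exceeds 71:
  i=0: a_0=1, p_0 = 1*1 + 0 = 1, q_0 = 1*0 + 1 = 1.
  i=1: a_1=1, p_1 = 1*1 + 1 = 2, q_1 = 1*1 + 0 = 1.
  i=2: a_2=1, p_2 = 1*2 + 1 = 3, q_2 = 1*1 + 1 = 2.
  i=3: a_3=1, p_3 = 1*3 + 2 = 5, q_3 = 1*2 + 1 = 3.
  i=4: a_4=40, p_4 = 40*5 + 3 = 203, q_4 = 40*3 + 2 = 122.
q_4 = 122 > 71, so the last convergent with denominator <= 71 is p_3/q_3 = 5/3.
The closest fraction with denominator <= 71 is either p_3/q_3 or the intermediate fraction (k*p_3 + p_2)/(k*q_3 + q_2) with the largest k >= 1 whose denominator stays <= 71; these approach x as k grows, and every other convergent or intermediate fraction in range is farther away.
Largest k: floor((71 - q_2)/q_3) = floor((71 - 2)/3) = 23.
That gives (23*5 + 3)/(23*3 + 2) = 118/71.
Compare the errors: |x - 5/3| = |203*3 - 5*122|/(122*3) = 1/366, and |x - 118/71| = |203*71 - 118*122|/(122*71) = 17/8662.
Cross-multiplying, 17*366 = 6222 < 8662 = 1*8662, so 17/8662 is smaller: the intermediate fraction 118/71 is closer to x than 5/3.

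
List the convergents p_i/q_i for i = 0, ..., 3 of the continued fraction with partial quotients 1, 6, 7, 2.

Using the convergent recurrence p_i = a_i*p_{i-1} + p_{i-2}, q_i = a_i*q_{i-1} + q_{i-2} with p_{-2}=0, p_{-1}=1, q_{-2}=1, q_{-1}=0:
  i=0: a_0=1, p_0 = 1*1 + 0 = 1, q_0 = 1*0 + 1 = 1.
  i=1: a_1=6, p_1 = 6*1 + 1 = 7, q_1 = 6*1 + 0 = 6.
  i=2: a_2=7, p_2 = 7*7 + 1 = 50, q_2 = 7*6 + 1 = 43.
  i=3: a_3=2, p_3 = 2*50 + 7 = 107, q_3 = 2*43 + 6 = 92.

1/1, 7/6, 50/43, 107/92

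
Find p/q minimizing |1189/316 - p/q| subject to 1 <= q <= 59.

222/59

Expand x = 1189/316 as a continued fraction with the Euclidean algorithm:
  1189 = 3*316 + 241, so a_0 = 3.
  316 = 1*241 + 75, so a_1 = 1.
  241 = 3*75 + 16, so a_2 = 3.
  75 = 4*16 + 11, so a_3 = 4.
  16 = 1*11 + 5, so a_4 = 1.
  11 = 2*5 + 1, so a_5 = 2.
  5 = 5*1 + 0, so a_6 = 5.
so x = [3; 1, 3, 4, 1, 2, 5].
Convergents (p_i = a_i*p_{i-1} + p_{i-2}, q_i = a_i*q_{i-1} + q_{i-2} with p_{-2}=0, p_{-1}=1, q_{-2}=1, q_{-1}=0), until the denominator exceeds 59:
  i=0: a_0=3, p_0 = 3*1 + 0 = 3, q_0 = 3*0 + 1 = 1.
  i=1: a_1=1, p_1 = 1*3 + 1 = 4, q_1 = 1*1 + 0 = 1.
  i=2: a_2=3, p_2 = 3*4 + 3 = 15, q_2 = 3*1 + 1 = 4.
  i=3: a_3=4, p_3 = 4*15 + 4 = 64, q_3 = 4*4 + 1 = 17.
  i=4: a_4=1, p_4 = 1*64 + 15 = 79, q_4 = 1*17 + 4 = 21.
  i=5: a_5=2, p_5 = 2*79 + 64 = 222, q_5 = 2*21 + 17 = 59.
  i=6: a_6=5, p_6 = 5*222 + 79 = 1189, q_6 = 5*59 + 21 = 316.
q_6 = 316 > 59, so the last convergent with denominator <= 59 is p_5/q_5 = 222/59.
The closest fraction with denominator <= 59 is either p_5/q_5 or the intermediate fraction (k*p_5 + p_4)/(k*q_5 + q_4) with the largest k >= 1 whose denominator stays <= 59; these approach x as k grows, and every other convergent or intermediate fraction in range is farther away.
Largest k: floor((59 - q_4)/q_5) = floor((59 - 21)/59) = 0.
Since k = 0, no intermediate fraction beyond p_5/q_5 has denominator <= 59, so the convergent 222/59 is the closest (its error is |1189*59 - 222*316|/(316*59) = 1/18644).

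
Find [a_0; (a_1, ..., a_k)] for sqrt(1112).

Write x_i = (sqrt(1112) + m_i)/d_i with (m_0, d_0) = (0, 1). a_0 = floor(sqrt(1112)) = 33, since 33^2 = 1089 <= 1112 < 1156 = 34^2.
Iterate m_{i+1} = d_i*a_i - m_i, d_{i+1} = (1112 - m_{i+1}^2)/d_i, a_{i+1} = floor((a_0 + m_{i+1})/d_{i+1}):
  m_1 = 1*33 - 0 = 33, d_1 = (1112 - 33^2)/1 = 23/1 = 23, a_1 = floor((33 + 33)/23) = 2.
  m_2 = 23*2 - 33 = 13, d_2 = (1112 - 13^2)/23 = 943/23 = 41, a_2 = floor((33 + 13)/41) = 1.
  m_3 = 41*1 - 13 = 28, d_3 = (1112 - 28^2)/41 = 328/41 = 8, a_3 = floor((33 + 28)/8) = 7.
  m_4 = 8*7 - 28 = 28, d_4 = (1112 - 28^2)/8 = 328/8 = 41, a_4 = floor((33 + 28)/41) = 1.
  m_5 = 41*1 - 28 = 13, d_5 = (1112 - 13^2)/41 = 943/41 = 23, a_5 = floor((33 + 13)/23) = 2.
  m_6 = 23*2 - 13 = 33, d_6 = (1112 - 33^2)/23 = 23/23 = 1, a_6 = floor((33 + 33)/1) = 66.
  m_7 = 1*66 - 33 = 33, d_7 = (1112 - 33^2)/1 = 23/1 = 23: (m_7, d_7) = (m_1, d_1) = (33, 23), so from here the quotients repeat a_1, ..., a_6; the period length is 6.
Hence the expansion of sqrt(1112) is a_0 = 33 followed by the repeating block 2, 1, 7, 1, 2, 66 (period 6).

[33; (2, 1, 7, 1, 2, 66)]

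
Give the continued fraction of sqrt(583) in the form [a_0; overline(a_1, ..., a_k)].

[24; overline(6, 1, 7, 5, 4, 5, 7, 1, 6, 48)]

Write x_i = (sqrt(583) + m_i)/d_i with (m_0, d_0) = (0, 1). a_0 = floor(sqrt(583)) = 24, since 24^2 = 576 <= 583 < 625 = 25^2.
Iterate m_{i+1} = d_i*a_i - m_i, d_{i+1} = (583 - m_{i+1}^2)/d_i, a_{i+1} = floor((a_0 + m_{i+1})/d_{i+1}):
  m_1 = 1*24 - 0 = 24, d_1 = (583 - 24^2)/1 = 7/1 = 7, a_1 = floor((24 + 24)/7) = 6.
  m_2 = 7*6 - 24 = 18, d_2 = (583 - 18^2)/7 = 259/7 = 37, a_2 = floor((24 + 18)/37) = 1.
  m_3 = 37*1 - 18 = 19, d_3 = (583 - 19^2)/37 = 222/37 = 6, a_3 = floor((24 + 19)/6) = 7.
  m_4 = 6*7 - 19 = 23, d_4 = (583 - 23^2)/6 = 54/6 = 9, a_4 = floor((24 + 23)/9) = 5.
  m_5 = 9*5 - 23 = 22, d_5 = (583 - 22^2)/9 = 99/9 = 11, a_5 = floor((24 + 22)/11) = 4.
  m_6 = 11*4 - 22 = 22, d_6 = (583 - 22^2)/11 = 99/11 = 9, a_6 = floor((24 + 22)/9) = 5.
  m_7 = 9*5 - 22 = 23, d_7 = (583 - 23^2)/9 = 54/9 = 6, a_7 = floor((24 + 23)/6) = 7.
  m_8 = 6*7 - 23 = 19, d_8 = (583 - 19^2)/6 = 222/6 = 37, a_8 = floor((24 + 19)/37) = 1.
  m_9 = 37*1 - 19 = 18, d_9 = (583 - 18^2)/37 = 259/37 = 7, a_9 = floor((24 + 18)/7) = 6.
  m_10 = 7*6 - 18 = 24, d_10 = (583 - 24^2)/7 = 7/7 = 1, a_10 = floor((24 + 24)/1) = 48.
  m_11 = 1*48 - 24 = 24, d_11 = (583 - 24^2)/1 = 7/1 = 7: (m_11, d_11) = (m_1, d_1) = (24, 7), so from here the quotients repeat a_1, ..., a_10; the period length is 10.
Hence the expansion of sqrt(583) is a_0 = 24 followed by the repeating block 6, 1, 7, 5, 4, 5, 7, 1, 6, 48 (period 10).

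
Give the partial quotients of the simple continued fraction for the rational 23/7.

Run the Euclidean algorithm on 23 and 7; the successive quotients are the partial quotients a_0, a_1, ... (each step inverts the fractional part left over by the previous one):
  23 = 3*7 + 2, so a_0 = 3.
  7 = 3*2 + 1, so a_1 = 3.
  2 = 2*1 + 0, so a_2 = 2.
The remainder reaches 0 after 3 divisions, so the expansion has 3 partial quotients, read off in order.

[3; 3, 2]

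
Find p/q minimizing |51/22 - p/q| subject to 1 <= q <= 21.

44/19

Expand x = 51/22 as a continued fraction with the Euclidean algorithm:
  51 = 2*22 + 7, so a_0 = 2.
  22 = 3*7 + 1, so a_1 = 3.
  7 = 7*1 + 0, so a_2 = 7.
so x = [2; 3, 7].
Convergents (p_i = a_i*p_{i-1} + p_{i-2}, q_i = a_i*q_{i-1} + q_{i-2} with p_{-2}=0, p_{-1}=1, q_{-2}=1, q_{-1}=0), until the denominator exceeds 21:
  i=0: a_0=2, p_0 = 2*1 + 0 = 2, q_0 = 2*0 + 1 = 1.
  i=1: a_1=3, p_1 = 3*2 + 1 = 7, q_1 = 3*1 + 0 = 3.
  i=2: a_2=7, p_2 = 7*7 + 2 = 51, q_2 = 7*3 + 1 = 22.
q_2 = 22 > 21, so the last convergent with denominator <= 21 is p_1/q_1 = 7/3.
The closest fraction with denominator <= 21 is either p_1/q_1 or the intermediate fraction (k*p_1 + p_0)/(k*q_1 + q_0) with the largest k >= 1 whose denominator stays <= 21; these approach x as k grows, and every other convergent or intermediate fraction in range is farther away.
Largest k: floor((21 - q_0)/q_1) = floor((21 - 1)/3) = 6.
That gives (6*7 + 2)/(6*3 + 1) = 44/19.
Compare the errors: |x - 7/3| = |51*3 - 7*22|/(22*3) = 1/66, and |x - 44/19| = |51*19 - 44*22|/(22*19) = 1/418.
Cross-multiplying, 1*66 = 66 < 418 = 1*418, so 1/418 is smaller: the intermediate fraction 44/19 is closer to x than 7/3.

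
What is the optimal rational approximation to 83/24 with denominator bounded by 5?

7/2

Expand x = 83/24 as a continued fraction with the Euclidean algorithm:
  83 = 3*24 + 11, so a_0 = 3.
  24 = 2*11 + 2, so a_1 = 2.
  11 = 5*2 + 1, so a_2 = 5.
  2 = 2*1 + 0, so a_3 = 2.
so x = [3; 2, 5, 2].
Convergents (p_i = a_i*p_{i-1} + p_{i-2}, q_i = a_i*q_{i-1} + q_{i-2} with p_{-2}=0, p_{-1}=1, q_{-2}=1, q_{-1}=0), until the denominator exceeds 5:
  i=0: a_0=3, p_0 = 3*1 + 0 = 3, q_0 = 3*0 + 1 = 1.
  i=1: a_1=2, p_1 = 2*3 + 1 = 7, q_1 = 2*1 + 0 = 2.
  i=2: a_2=5, p_2 = 5*7 + 3 = 38, q_2 = 5*2 + 1 = 11.
q_2 = 11 > 5, so the last convergent with denominator <= 5 is p_1/q_1 = 7/2.
The closest fraction with denominator <= 5 is either p_1/q_1 or the intermediate fraction (k*p_1 + p_0)/(k*q_1 + q_0) with the largest k >= 1 whose denominator stays <= 5; these approach x as k grows, and every other convergent or intermediate fraction in range is farther away.
Largest k: floor((5 - q_0)/q_1) = floor((5 - 1)/2) = 2.
That gives (2*7 + 3)/(2*2 + 1) = 17/5.
Compare the errors: |x - 7/2| = |83*2 - 7*24|/(24*2) = 2/48, and |x - 17/5| = |83*5 - 17*24|/(24*5) = 7/120.
Cross-multiplying, 2*120 = 240 < 336 = 7*48, so 2/48 is smaller: the convergent 7/2 is closer to x than 17/5.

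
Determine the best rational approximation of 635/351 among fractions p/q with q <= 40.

38/21

Expand x = 635/351 as a continued fraction with the Euclidean algorithm:
  635 = 1*351 + 284, so a_0 = 1.
  351 = 1*284 + 67, so a_1 = 1.
  284 = 4*67 + 16, so a_2 = 4.
  67 = 4*16 + 3, so a_3 = 4.
  16 = 5*3 + 1, so a_4 = 5.
  3 = 3*1 + 0, so a_5 = 3.
so x = [1; 1, 4, 4, 5, 3].
Convergents (p_i = a_i*p_{i-1} + p_{i-2}, q_i = a_i*q_{i-1} + q_{i-2} with p_{-2}=0, p_{-1}=1, q_{-2}=1, q_{-1}=0), until the denominator exceeds 40:
  i=0: a_0=1, p_0 = 1*1 + 0 = 1, q_0 = 1*0 + 1 = 1.
  i=1: a_1=1, p_1 = 1*1 + 1 = 2, q_1 = 1*1 + 0 = 1.
  i=2: a_2=4, p_2 = 4*2 + 1 = 9, q_2 = 4*1 + 1 = 5.
  i=3: a_3=4, p_3 = 4*9 + 2 = 38, q_3 = 4*5 + 1 = 21.
  i=4: a_4=5, p_4 = 5*38 + 9 = 199, q_4 = 5*21 + 5 = 110.
q_4 = 110 > 40, so the last convergent with denominator <= 40 is p_3/q_3 = 38/21.
The closest fraction with denominator <= 40 is either p_3/q_3 or the intermediate fraction (k*p_3 + p_2)/(k*q_3 + q_2) with the largest k >= 1 whose denominator stays <= 40; these approach x as k grows, and every other convergent or intermediate fraction in range is farther away.
Largest k: floor((40 - q_2)/q_3) = floor((40 - 5)/21) = 1.
That gives (1*38 + 9)/(1*21 + 5) = 47/26.
Compare the errors: |x - 38/21| = |635*21 - 38*351|/(351*21) = 3/7371, and |x - 47/26| = |635*26 - 47*351|/(351*26) = 13/9126.
Cross-multiplying, 3*9126 = 27378 < 95823 = 13*7371, so 3/7371 is smaller: the convergent 38/21 is closer to x than 47/26.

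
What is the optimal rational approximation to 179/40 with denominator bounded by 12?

Expand x = 179/40 as a continued fraction with the Euclidean algorithm:
  179 = 4*40 + 19, so a_0 = 4.
  40 = 2*19 + 2, so a_1 = 2.
  19 = 9*2 + 1, so a_2 = 9.
  2 = 2*1 + 0, so a_3 = 2.
so x = [4; 2, 9, 2].
Convergents (p_i = a_i*p_{i-1} + p_{i-2}, q_i = a_i*q_{i-1} + q_{i-2} with p_{-2}=0, p_{-1}=1, q_{-2}=1, q_{-1}=0), until the denominator exceeds 12:
  i=0: a_0=4, p_0 = 4*1 + 0 = 4, q_0 = 4*0 + 1 = 1.
  i=1: a_1=2, p_1 = 2*4 + 1 = 9, q_1 = 2*1 + 0 = 2.
  i=2: a_2=9, p_2 = 9*9 + 4 = 85, q_2 = 9*2 + 1 = 19.
q_2 = 19 > 12, so the last convergent with denominator <= 12 is p_1/q_1 = 9/2.
The closest fraction with denominator <= 12 is either p_1/q_1 or the intermediate fraction (k*p_1 + p_0)/(k*q_1 + q_0) with the largest k >= 1 whose denominator stays <= 12; these approach x as k grows, and every other convergent or intermediate fraction in range is farther away.
Largest k: floor((12 - q_0)/q_1) = floor((12 - 1)/2) = 5.
That gives (5*9 + 4)/(5*2 + 1) = 49/11.
Compare the errors: |x - 9/2| = |179*2 - 9*40|/(40*2) = 2/80, and |x - 49/11| = |179*11 - 49*40|/(40*11) = 9/440.
Cross-multiplying, 9*80 = 720 < 880 = 2*440, so 9/440 is smaller: the intermediate fraction 49/11 is closer to x than 9/2.

49/11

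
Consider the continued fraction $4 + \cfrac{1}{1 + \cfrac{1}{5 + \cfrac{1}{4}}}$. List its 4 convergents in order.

4/1, 5/1, 29/6, 121/25

Using the convergent recurrence p_i = a_i*p_{i-1} + p_{i-2}, q_i = a_i*q_{i-1} + q_{i-2} with p_{-2}=0, p_{-1}=1, q_{-2}=1, q_{-1}=0:
  i=0: a_0=4, p_0 = 4*1 + 0 = 4, q_0 = 4*0 + 1 = 1.
  i=1: a_1=1, p_1 = 1*4 + 1 = 5, q_1 = 1*1 + 0 = 1.
  i=2: a_2=5, p_2 = 5*5 + 4 = 29, q_2 = 5*1 + 1 = 6.
  i=3: a_3=4, p_3 = 4*29 + 5 = 121, q_3 = 4*6 + 1 = 25.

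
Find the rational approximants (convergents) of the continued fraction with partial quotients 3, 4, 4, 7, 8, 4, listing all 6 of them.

3/1, 13/4, 55/17, 398/123, 3239/1001, 13354/4127

Using the convergent recurrence p_i = a_i*p_{i-1} + p_{i-2}, q_i = a_i*q_{i-1} + q_{i-2} with p_{-2}=0, p_{-1}=1, q_{-2}=1, q_{-1}=0:
  i=0: a_0=3, p_0 = 3*1 + 0 = 3, q_0 = 3*0 + 1 = 1.
  i=1: a_1=4, p_1 = 4*3 + 1 = 13, q_1 = 4*1 + 0 = 4.
  i=2: a_2=4, p_2 = 4*13 + 3 = 55, q_2 = 4*4 + 1 = 17.
  i=3: a_3=7, p_3 = 7*55 + 13 = 398, q_3 = 7*17 + 4 = 123.
  i=4: a_4=8, p_4 = 8*398 + 55 = 3239, q_4 = 8*123 + 17 = 1001.
  i=5: a_5=4, p_5 = 4*3239 + 398 = 13354, q_5 = 4*1001 + 123 = 4127.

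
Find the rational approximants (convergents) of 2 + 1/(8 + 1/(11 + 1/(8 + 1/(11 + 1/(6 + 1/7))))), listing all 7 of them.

Using the convergent recurrence p_i = a_i*p_{i-1} + p_{i-2}, q_i = a_i*q_{i-1} + q_{i-2} with p_{-2}=0, p_{-1}=1, q_{-2}=1, q_{-1}=0:
  i=0: a_0=2, p_0 = 2*1 + 0 = 2, q_0 = 2*0 + 1 = 1.
  i=1: a_1=8, p_1 = 8*2 + 1 = 17, q_1 = 8*1 + 0 = 8.
  i=2: a_2=11, p_2 = 11*17 + 2 = 189, q_2 = 11*8 + 1 = 89.
  i=3: a_3=8, p_3 = 8*189 + 17 = 1529, q_3 = 8*89 + 8 = 720.
  i=4: a_4=11, p_4 = 11*1529 + 189 = 17008, q_4 = 11*720 + 89 = 8009.
  i=5: a_5=6, p_5 = 6*17008 + 1529 = 103577, q_5 = 6*8009 + 720 = 48774.
  i=6: a_6=7, p_6 = 7*103577 + 17008 = 742047, q_6 = 7*48774 + 8009 = 349427.

2/1, 17/8, 189/89, 1529/720, 17008/8009, 103577/48774, 742047/349427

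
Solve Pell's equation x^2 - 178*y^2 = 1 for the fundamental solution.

First expand sqrt(178) as a continued fraction. With x_i = (sqrt(178) + m_i)/d_i and (m_0, d_0) = (0, 1): a_0 = floor(sqrt(178)) = 13, since 13^2 = 169 <= 178 < 196 = 14^2.
Iterate m_{i+1} = d_i*a_i - m_i, d_{i+1} = (178 - m_{i+1}^2)/d_i, a_{i+1} = floor((a_0 + m_{i+1})/d_{i+1}):
  m_1 = 1*13 - 0 = 13, d_1 = (178 - 13^2)/1 = 9/1 = 9, a_1 = floor((13 + 13)/9) = 2.
  m_2 = 9*2 - 13 = 5, d_2 = (178 - 5^2)/9 = 153/9 = 17, a_2 = floor((13 + 5)/17) = 1.
  m_3 = 17*1 - 5 = 12, d_3 = (178 - 12^2)/17 = 34/17 = 2, a_3 = floor((13 + 12)/2) = 12.
  m_4 = 2*12 - 12 = 12, d_4 = (178 - 12^2)/2 = 34/2 = 17, a_4 = floor((13 + 12)/17) = 1.
  m_5 = 17*1 - 12 = 5, d_5 = (178 - 5^2)/17 = 153/17 = 9, a_5 = floor((13 + 5)/9) = 2.
  m_6 = 9*2 - 5 = 13, d_6 = (178 - 13^2)/9 = 9/9 = 1, a_6 = floor((13 + 13)/1) = 26.
  m_7 = 1*26 - 13 = 13, d_7 = (178 - 13^2)/1 = 9/1 = 9: (m_7, d_7) = (m_1, d_1) = (13, 9), so from here the quotients repeat a_1, ..., a_6; the period length is 6.
So sqrt(178) = [13; (2, 1, 12, 1, 2, 26)] with period length k = 6.
k is even, so the fundamental solution of x^2 - 178y^2 = 1 is (p_{k-1}, q_{k-1}) = (p_5, q_5); compute convergents through index 5.
Convergents (p_i = a_i*p_{i-1} + p_{i-2}, q_i = a_i*q_{i-1} + q_{i-2} with p_{-2}=0, p_{-1}=1, q_{-2}=1, q_{-1}=0):
  i=0: a_0=13, p_0 = 13*1 + 0 = 13, q_0 = 13*0 + 1 = 1.
  i=1: a_1=2, p_1 = 2*13 + 1 = 27, q_1 = 2*1 + 0 = 2.
  i=2: a_2=1, p_2 = 1*27 + 13 = 40, q_2 = 1*2 + 1 = 3.
  i=3: a_3=12, p_3 = 12*40 + 27 = 507, q_3 = 12*3 + 2 = 38.
  i=4: a_4=1, p_4 = 1*507 + 40 = 547, q_4 = 1*38 + 3 = 41.
  i=5: a_5=2, p_5 = 2*547 + 507 = 1601, q_5 = 2*41 + 38 = 120.
Check: 1601^2 - 178*120^2 = 2563201 - 2563200 = 1, so (x, y) = (1601, 120) solves the equation, and by the theorem it is the least positive solution.

(x, y) = (1601, 120)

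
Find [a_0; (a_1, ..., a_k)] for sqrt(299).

[17; (3, 2, 3, 34)]

Write x_i = (sqrt(299) + m_i)/d_i with (m_0, d_0) = (0, 1). a_0 = floor(sqrt(299)) = 17, since 17^2 = 289 <= 299 < 324 = 18^2.
Iterate m_{i+1} = d_i*a_i - m_i, d_{i+1} = (299 - m_{i+1}^2)/d_i, a_{i+1} = floor((a_0 + m_{i+1})/d_{i+1}):
  m_1 = 1*17 - 0 = 17, d_1 = (299 - 17^2)/1 = 10/1 = 10, a_1 = floor((17 + 17)/10) = 3.
  m_2 = 10*3 - 17 = 13, d_2 = (299 - 13^2)/10 = 130/10 = 13, a_2 = floor((17 + 13)/13) = 2.
  m_3 = 13*2 - 13 = 13, d_3 = (299 - 13^2)/13 = 130/13 = 10, a_3 = floor((17 + 13)/10) = 3.
  m_4 = 10*3 - 13 = 17, d_4 = (299 - 17^2)/10 = 10/10 = 1, a_4 = floor((17 + 17)/1) = 34.
  m_5 = 1*34 - 17 = 17, d_5 = (299 - 17^2)/1 = 10/1 = 10: (m_5, d_5) = (m_1, d_1) = (17, 10), so from here the quotients repeat a_1, ..., a_4; the period length is 4.
Hence the expansion of sqrt(299) is a_0 = 17 followed by the repeating block 3, 2, 3, 34 (period 4).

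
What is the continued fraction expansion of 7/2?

[3; 2]

Run the Euclidean algorithm on 7 and 2; the successive quotients are the partial quotients a_0, a_1, ... (each step inverts the fractional part left over by the previous one):
  7 = 3*2 + 1, so a_0 = 3.
  2 = 2*1 + 0, so a_1 = 2.
The remainder reaches 0 after 2 divisions, so the expansion has 2 partial quotients, read off in order.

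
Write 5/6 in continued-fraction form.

[0; 1, 5]

Run the Euclidean algorithm on 5 and 6; the successive quotients are the partial quotients a_0, a_1, ... (each step inverts the fractional part left over by the previous one):
  5 = 0*6 + 5, so a_0 = 0.
  6 = 1*5 + 1, so a_1 = 1.
  5 = 5*1 + 0, so a_2 = 5.
The remainder reaches 0 after 3 divisions, so the expansion has 3 partial quotients, read off in order.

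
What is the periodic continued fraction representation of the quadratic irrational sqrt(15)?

Write x_i = (sqrt(15) + m_i)/d_i with (m_0, d_0) = (0, 1). a_0 = floor(sqrt(15)) = 3, since 3^2 = 9 <= 15 < 16 = 4^2.
Iterate m_{i+1} = d_i*a_i - m_i, d_{i+1} = (15 - m_{i+1}^2)/d_i, a_{i+1} = floor((a_0 + m_{i+1})/d_{i+1}):
  m_1 = 1*3 - 0 = 3, d_1 = (15 - 3^2)/1 = 6/1 = 6, a_1 = floor((3 + 3)/6) = 1.
  m_2 = 6*1 - 3 = 3, d_2 = (15 - 3^2)/6 = 6/6 = 1, a_2 = floor((3 + 3)/1) = 6.
  m_3 = 1*6 - 3 = 3, d_3 = (15 - 3^2)/1 = 6/1 = 6: (m_3, d_3) = (m_1, d_1) = (3, 6), so from here the quotients repeat a_1, a_2; the period length is 2.
Hence the expansion of sqrt(15) is a_0 = 3 followed by the repeating block 1, 6 (period 2).

[3; (1, 6)]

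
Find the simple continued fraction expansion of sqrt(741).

[27; (4, 1, 1, 13, 18, 13, 1, 1, 4, 54)]

Write x_i = (sqrt(741) + m_i)/d_i with (m_0, d_0) = (0, 1). a_0 = floor(sqrt(741)) = 27, since 27^2 = 729 <= 741 < 784 = 28^2.
Iterate m_{i+1} = d_i*a_i - m_i, d_{i+1} = (741 - m_{i+1}^2)/d_i, a_{i+1} = floor((a_0 + m_{i+1})/d_{i+1}):
  m_1 = 1*27 - 0 = 27, d_1 = (741 - 27^2)/1 = 12/1 = 12, a_1 = floor((27 + 27)/12) = 4.
  m_2 = 12*4 - 27 = 21, d_2 = (741 - 21^2)/12 = 300/12 = 25, a_2 = floor((27 + 21)/25) = 1.
  m_3 = 25*1 - 21 = 4, d_3 = (741 - 4^2)/25 = 725/25 = 29, a_3 = floor((27 + 4)/29) = 1.
  m_4 = 29*1 - 4 = 25, d_4 = (741 - 25^2)/29 = 116/29 = 4, a_4 = floor((27 + 25)/4) = 13.
  m_5 = 4*13 - 25 = 27, d_5 = (741 - 27^2)/4 = 12/4 = 3, a_5 = floor((27 + 27)/3) = 18.
  m_6 = 3*18 - 27 = 27, d_6 = (741 - 27^2)/3 = 12/3 = 4, a_6 = floor((27 + 27)/4) = 13.
  m_7 = 4*13 - 27 = 25, d_7 = (741 - 25^2)/4 = 116/4 = 29, a_7 = floor((27 + 25)/29) = 1.
  m_8 = 29*1 - 25 = 4, d_8 = (741 - 4^2)/29 = 725/29 = 25, a_8 = floor((27 + 4)/25) = 1.
  m_9 = 25*1 - 4 = 21, d_9 = (741 - 21^2)/25 = 300/25 = 12, a_9 = floor((27 + 21)/12) = 4.
  m_10 = 12*4 - 21 = 27, d_10 = (741 - 27^2)/12 = 12/12 = 1, a_10 = floor((27 + 27)/1) = 54.
  m_11 = 1*54 - 27 = 27, d_11 = (741 - 27^2)/1 = 12/1 = 12: (m_11, d_11) = (m_1, d_1) = (27, 12), so from here the quotients repeat a_1, ..., a_10; the period length is 10.
Hence the expansion of sqrt(741) is a_0 = 27 followed by the repeating block 4, 1, 1, 13, 18, 13, 1, 1, 4, 54 (period 10).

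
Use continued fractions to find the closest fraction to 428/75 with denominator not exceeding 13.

57/10

Expand x = 428/75 as a continued fraction with the Euclidean algorithm:
  428 = 5*75 + 53, so a_0 = 5.
  75 = 1*53 + 22, so a_1 = 1.
  53 = 2*22 + 9, so a_2 = 2.
  22 = 2*9 + 4, so a_3 = 2.
  9 = 2*4 + 1, so a_4 = 2.
  4 = 4*1 + 0, so a_5 = 4.
so x = [5; 1, 2, 2, 2, 4].
Convergents (p_i = a_i*p_{i-1} + p_{i-2}, q_i = a_i*q_{i-1} + q_{i-2} with p_{-2}=0, p_{-1}=1, q_{-2}=1, q_{-1}=0), until the denominator exceeds 13:
  i=0: a_0=5, p_0 = 5*1 + 0 = 5, q_0 = 5*0 + 1 = 1.
  i=1: a_1=1, p_1 = 1*5 + 1 = 6, q_1 = 1*1 + 0 = 1.
  i=2: a_2=2, p_2 = 2*6 + 5 = 17, q_2 = 2*1 + 1 = 3.
  i=3: a_3=2, p_3 = 2*17 + 6 = 40, q_3 = 2*3 + 1 = 7.
  i=4: a_4=2, p_4 = 2*40 + 17 = 97, q_4 = 2*7 + 3 = 17.
q_4 = 17 > 13, so the last convergent with denominator <= 13 is p_3/q_3 = 40/7.
The closest fraction with denominator <= 13 is either p_3/q_3 or the intermediate fraction (k*p_3 + p_2)/(k*q_3 + q_2) with the largest k >= 1 whose denominator stays <= 13; these approach x as k grows, and every other convergent or intermediate fraction in range is farther away.
Largest k: floor((13 - q_2)/q_3) = floor((13 - 3)/7) = 1.
That gives (1*40 + 17)/(1*7 + 3) = 57/10.
Compare the errors: |x - 40/7| = |428*7 - 40*75|/(75*7) = 4/525, and |x - 57/10| = |428*10 - 57*75|/(75*10) = 5/750.
Cross-multiplying, 5*525 = 2625 < 3000 = 4*750, so 5/750 is smaller: the intermediate fraction 57/10 is closer to x than 40/7.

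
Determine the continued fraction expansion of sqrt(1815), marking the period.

Write x_i = (sqrt(1815) + m_i)/d_i with (m_0, d_0) = (0, 1). a_0 = floor(sqrt(1815)) = 42, since 42^2 = 1764 <= 1815 < 1849 = 43^2.
Iterate m_{i+1} = d_i*a_i - m_i, d_{i+1} = (1815 - m_{i+1}^2)/d_i, a_{i+1} = floor((a_0 + m_{i+1})/d_{i+1}):
  m_1 = 1*42 - 0 = 42, d_1 = (1815 - 42^2)/1 = 51/1 = 51, a_1 = floor((42 + 42)/51) = 1.
  m_2 = 51*1 - 42 = 9, d_2 = (1815 - 9^2)/51 = 1734/51 = 34, a_2 = floor((42 + 9)/34) = 1.
  m_3 = 34*1 - 9 = 25, d_3 = (1815 - 25^2)/34 = 1190/34 = 35, a_3 = floor((42 + 25)/35) = 1.
  m_4 = 35*1 - 25 = 10, d_4 = (1815 - 10^2)/35 = 1715/35 = 49, a_4 = floor((42 + 10)/49) = 1.
  m_5 = 49*1 - 10 = 39, d_5 = (1815 - 39^2)/49 = 294/49 = 6, a_5 = floor((42 + 39)/6) = 13.
  m_6 = 6*13 - 39 = 39, d_6 = (1815 - 39^2)/6 = 294/6 = 49, a_6 = floor((42 + 39)/49) = 1.
  m_7 = 49*1 - 39 = 10, d_7 = (1815 - 10^2)/49 = 1715/49 = 35, a_7 = floor((42 + 10)/35) = 1.
  m_8 = 35*1 - 10 = 25, d_8 = (1815 - 25^2)/35 = 1190/35 = 34, a_8 = floor((42 + 25)/34) = 1.
  m_9 = 34*1 - 25 = 9, d_9 = (1815 - 9^2)/34 = 1734/34 = 51, a_9 = floor((42 + 9)/51) = 1.
  m_10 = 51*1 - 9 = 42, d_10 = (1815 - 42^2)/51 = 51/51 = 1, a_10 = floor((42 + 42)/1) = 84.
  m_11 = 1*84 - 42 = 42, d_11 = (1815 - 42^2)/1 = 51/1 = 51: (m_11, d_11) = (m_1, d_1) = (42, 51), so from here the quotients repeat a_1, ..., a_10; the period length is 10.
Hence the expansion of sqrt(1815) is a_0 = 42 followed by the repeating block 1, 1, 1, 1, 13, 1, 1, 1, 1, 84 (period 10).

[42; (1, 1, 1, 1, 13, 1, 1, 1, 1, 84)]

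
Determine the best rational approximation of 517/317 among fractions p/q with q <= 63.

75/46

Expand x = 517/317 as a continued fraction with the Euclidean algorithm:
  517 = 1*317 + 200, so a_0 = 1.
  317 = 1*200 + 117, so a_1 = 1.
  200 = 1*117 + 83, so a_2 = 1.
  117 = 1*83 + 34, so a_3 = 1.
  83 = 2*34 + 15, so a_4 = 2.
  34 = 2*15 + 4, so a_5 = 2.
  15 = 3*4 + 3, so a_6 = 3.
  4 = 1*3 + 1, so a_7 = 1.
  3 = 3*1 + 0, so a_8 = 3.
so x = [1; 1, 1, 1, 2, 2, 3, 1, 3].
Convergents (p_i = a_i*p_{i-1} + p_{i-2}, q_i = a_i*q_{i-1} + q_{i-2} with p_{-2}=0, p_{-1}=1, q_{-2}=1, q_{-1}=0), until the denominator exceeds 63:
  i=0: a_0=1, p_0 = 1*1 + 0 = 1, q_0 = 1*0 + 1 = 1.
  i=1: a_1=1, p_1 = 1*1 + 1 = 2, q_1 = 1*1 + 0 = 1.
  i=2: a_2=1, p_2 = 1*2 + 1 = 3, q_2 = 1*1 + 1 = 2.
  i=3: a_3=1, p_3 = 1*3 + 2 = 5, q_3 = 1*2 + 1 = 3.
  i=4: a_4=2, p_4 = 2*5 + 3 = 13, q_4 = 2*3 + 2 = 8.
  i=5: a_5=2, p_5 = 2*13 + 5 = 31, q_5 = 2*8 + 3 = 19.
  i=6: a_6=3, p_6 = 3*31 + 13 = 106, q_6 = 3*19 + 8 = 65.
q_6 = 65 > 63, so the last convergent with denominator <= 63 is p_5/q_5 = 31/19.
The closest fraction with denominator <= 63 is either p_5/q_5 or the intermediate fraction (k*p_5 + p_4)/(k*q_5 + q_4) with the largest k >= 1 whose denominator stays <= 63; these approach x as k grows, and every other convergent or intermediate fraction in range is farther away.
Largest k: floor((63 - q_4)/q_5) = floor((63 - 8)/19) = 2.
That gives (2*31 + 13)/(2*19 + 8) = 75/46.
Compare the errors: |x - 31/19| = |517*19 - 31*317|/(317*19) = 4/6023, and |x - 75/46| = |517*46 - 75*317|/(317*46) = 7/14582.
Cross-multiplying, 7*6023 = 42161 < 58328 = 4*14582, so 7/14582 is smaller: the intermediate fraction 75/46 is closer to x than 31/19.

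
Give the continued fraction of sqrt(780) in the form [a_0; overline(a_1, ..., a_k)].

Write x_i = (sqrt(780) + m_i)/d_i with (m_0, d_0) = (0, 1). a_0 = floor(sqrt(780)) = 27, since 27^2 = 729 <= 780 < 784 = 28^2.
Iterate m_{i+1} = d_i*a_i - m_i, d_{i+1} = (780 - m_{i+1}^2)/d_i, a_{i+1} = floor((a_0 + m_{i+1})/d_{i+1}):
  m_1 = 1*27 - 0 = 27, d_1 = (780 - 27^2)/1 = 51/1 = 51, a_1 = floor((27 + 27)/51) = 1.
  m_2 = 51*1 - 27 = 24, d_2 = (780 - 24^2)/51 = 204/51 = 4, a_2 = floor((27 + 24)/4) = 12.
  m_3 = 4*12 - 24 = 24, d_3 = (780 - 24^2)/4 = 204/4 = 51, a_3 = floor((27 + 24)/51) = 1.
  m_4 = 51*1 - 24 = 27, d_4 = (780 - 27^2)/51 = 51/51 = 1, a_4 = floor((27 + 27)/1) = 54.
  m_5 = 1*54 - 27 = 27, d_5 = (780 - 27^2)/1 = 51/1 = 51: (m_5, d_5) = (m_1, d_1) = (27, 51), so from here the quotients repeat a_1, ..., a_4; the period length is 4.
Hence the expansion of sqrt(780) is a_0 = 27 followed by the repeating block 1, 12, 1, 54 (period 4).

[27; overline(1, 12, 1, 54)]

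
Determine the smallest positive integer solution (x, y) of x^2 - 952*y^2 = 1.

(x, y) = (11663, 378)

First expand sqrt(952) as a continued fraction. With x_i = (sqrt(952) + m_i)/d_i and (m_0, d_0) = (0, 1): a_0 = floor(sqrt(952)) = 30, since 30^2 = 900 <= 952 < 961 = 31^2.
Iterate m_{i+1} = d_i*a_i - m_i, d_{i+1} = (952 - m_{i+1}^2)/d_i, a_{i+1} = floor((a_0 + m_{i+1})/d_{i+1}):
  m_1 = 1*30 - 0 = 30, d_1 = (952 - 30^2)/1 = 52/1 = 52, a_1 = floor((30 + 30)/52) = 1.
  m_2 = 52*1 - 30 = 22, d_2 = (952 - 22^2)/52 = 468/52 = 9, a_2 = floor((30 + 22)/9) = 5.
  m_3 = 9*5 - 22 = 23, d_3 = (952 - 23^2)/9 = 423/9 = 47, a_3 = floor((30 + 23)/47) = 1.
  m_4 = 47*1 - 23 = 24, d_4 = (952 - 24^2)/47 = 376/47 = 8, a_4 = floor((30 + 24)/8) = 6.
  m_5 = 8*6 - 24 = 24, d_5 = (952 - 24^2)/8 = 376/8 = 47, a_5 = floor((30 + 24)/47) = 1.
  m_6 = 47*1 - 24 = 23, d_6 = (952 - 23^2)/47 = 423/47 = 9, a_6 = floor((30 + 23)/9) = 5.
  m_7 = 9*5 - 23 = 22, d_7 = (952 - 22^2)/9 = 468/9 = 52, a_7 = floor((30 + 22)/52) = 1.
  m_8 = 52*1 - 22 = 30, d_8 = (952 - 30^2)/52 = 52/52 = 1, a_8 = floor((30 + 30)/1) = 60.
  m_9 = 1*60 - 30 = 30, d_9 = (952 - 30^2)/1 = 52/1 = 52: (m_9, d_9) = (m_1, d_1) = (30, 52), so from here the quotients repeat a_1, ..., a_8; the period length is 8.
So sqrt(952) = [30; (1, 5, 1, 6, 1, 5, 1, 60)] with period length k = 8.
k is even, so the fundamental solution of x^2 - 952y^2 = 1 is (p_{k-1}, q_{k-1}) = (p_7, q_7); compute convergents through index 7.
Convergents (p_i = a_i*p_{i-1} + p_{i-2}, q_i = a_i*q_{i-1} + q_{i-2} with p_{-2}=0, p_{-1}=1, q_{-2}=1, q_{-1}=0):
  i=0: a_0=30, p_0 = 30*1 + 0 = 30, q_0 = 30*0 + 1 = 1.
  i=1: a_1=1, p_1 = 1*30 + 1 = 31, q_1 = 1*1 + 0 = 1.
  i=2: a_2=5, p_2 = 5*31 + 30 = 185, q_2 = 5*1 + 1 = 6.
  i=3: a_3=1, p_3 = 1*185 + 31 = 216, q_3 = 1*6 + 1 = 7.
  i=4: a_4=6, p_4 = 6*216 + 185 = 1481, q_4 = 6*7 + 6 = 48.
  i=5: a_5=1, p_5 = 1*1481 + 216 = 1697, q_5 = 1*48 + 7 = 55.
  i=6: a_6=5, p_6 = 5*1697 + 1481 = 9966, q_6 = 5*55 + 48 = 323.
  i=7: a_7=1, p_7 = 1*9966 + 1697 = 11663, q_7 = 1*323 + 55 = 378.
Check: 11663^2 - 952*378^2 = 136025569 - 136025568 = 1, so (x, y) = (11663, 378) solves the equation, and by the theorem it is the least positive solution.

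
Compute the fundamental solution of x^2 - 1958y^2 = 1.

First expand sqrt(1958) as a continued fraction. With x_i = (sqrt(1958) + m_i)/d_i and (m_0, d_0) = (0, 1): a_0 = floor(sqrt(1958)) = 44, since 44^2 = 1936 <= 1958 < 2025 = 45^2.
Iterate m_{i+1} = d_i*a_i - m_i, d_{i+1} = (1958 - m_{i+1}^2)/d_i, a_{i+1} = floor((a_0 + m_{i+1})/d_{i+1}):
  m_1 = 1*44 - 0 = 44, d_1 = (1958 - 44^2)/1 = 22/1 = 22, a_1 = floor((44 + 44)/22) = 4.
  m_2 = 22*4 - 44 = 44, d_2 = (1958 - 44^2)/22 = 22/22 = 1, a_2 = floor((44 + 44)/1) = 88.
  m_3 = 1*88 - 44 = 44, d_3 = (1958 - 44^2)/1 = 22/1 = 22: (m_3, d_3) = (m_1, d_1) = (44, 22), so from here the quotients repeat a_1, a_2; the period length is 2.
So sqrt(1958) = [44; (4, 88)] with period length k = 2.
k is even, so the fundamental solution of x^2 - 1958y^2 = 1 is (p_{k-1}, q_{k-1}) = (p_1, q_1); compute convergents through index 1.
Convergents (p_i = a_i*p_{i-1} + p_{i-2}, q_i = a_i*q_{i-1} + q_{i-2} with p_{-2}=0, p_{-1}=1, q_{-2}=1, q_{-1}=0):
  i=0: a_0=44, p_0 = 44*1 + 0 = 44, q_0 = 44*0 + 1 = 1.
  i=1: a_1=4, p_1 = 4*44 + 1 = 177, q_1 = 4*1 + 0 = 4.
Check: 177^2 - 1958*4^2 = 31329 - 31328 = 1, so (x, y) = (177, 4) solves the equation, and by the theorem it is the least positive solution.

(x, y) = (177, 4)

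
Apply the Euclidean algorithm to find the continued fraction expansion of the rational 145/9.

[16; 9]

Run the Euclidean algorithm on 145 and 9; the successive quotients are the partial quotients a_0, a_1, ... (each step inverts the fractional part left over by the previous one):
  145 = 16*9 + 1, so a_0 = 16.
  9 = 9*1 + 0, so a_1 = 9.
The remainder reaches 0 after 2 divisions, so the expansion has 2 partial quotients, read off in order.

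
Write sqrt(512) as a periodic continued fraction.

Write x_i = (sqrt(512) + m_i)/d_i with (m_0, d_0) = (0, 1). a_0 = floor(sqrt(512)) = 22, since 22^2 = 484 <= 512 < 529 = 23^2.
Iterate m_{i+1} = d_i*a_i - m_i, d_{i+1} = (512 - m_{i+1}^2)/d_i, a_{i+1} = floor((a_0 + m_{i+1})/d_{i+1}):
  m_1 = 1*22 - 0 = 22, d_1 = (512 - 22^2)/1 = 28/1 = 28, a_1 = floor((22 + 22)/28) = 1.
  m_2 = 28*1 - 22 = 6, d_2 = (512 - 6^2)/28 = 476/28 = 17, a_2 = floor((22 + 6)/17) = 1.
  m_3 = 17*1 - 6 = 11, d_3 = (512 - 11^2)/17 = 391/17 = 23, a_3 = floor((22 + 11)/23) = 1.
  m_4 = 23*1 - 11 = 12, d_4 = (512 - 12^2)/23 = 368/23 = 16, a_4 = floor((22 + 12)/16) = 2.
  m_5 = 16*2 - 12 = 20, d_5 = (512 - 20^2)/16 = 112/16 = 7, a_5 = floor((22 + 20)/7) = 6.
  m_6 = 7*6 - 20 = 22, d_6 = (512 - 22^2)/7 = 28/7 = 4, a_6 = floor((22 + 22)/4) = 11.
  m_7 = 4*11 - 22 = 22, d_7 = (512 - 22^2)/4 = 28/4 = 7, a_7 = floor((22 + 22)/7) = 6.
  m_8 = 7*6 - 22 = 20, d_8 = (512 - 20^2)/7 = 112/7 = 16, a_8 = floor((22 + 20)/16) = 2.
  m_9 = 16*2 - 20 = 12, d_9 = (512 - 12^2)/16 = 368/16 = 23, a_9 = floor((22 + 12)/23) = 1.
  m_10 = 23*1 - 12 = 11, d_10 = (512 - 11^2)/23 = 391/23 = 17, a_10 = floor((22 + 11)/17) = 1.
  m_11 = 17*1 - 11 = 6, d_11 = (512 - 6^2)/17 = 476/17 = 28, a_11 = floor((22 + 6)/28) = 1.
  m_12 = 28*1 - 6 = 22, d_12 = (512 - 22^2)/28 = 28/28 = 1, a_12 = floor((22 + 22)/1) = 44.
  m_13 = 1*44 - 22 = 22, d_13 = (512 - 22^2)/1 = 28/1 = 28: (m_13, d_13) = (m_1, d_1) = (22, 28), so from here the quotients repeat a_1, ..., a_12; the period length is 12.
Hence the expansion of sqrt(512) is a_0 = 22 followed by the repeating block 1, 1, 1, 2, 6, 11, 6, 2, 1, 1, 1, 44 (period 12).

[22; (1, 1, 1, 2, 6, 11, 6, 2, 1, 1, 1, 44)]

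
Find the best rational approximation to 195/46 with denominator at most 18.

Expand x = 195/46 as a continued fraction with the Euclidean algorithm:
  195 = 4*46 + 11, so a_0 = 4.
  46 = 4*11 + 2, so a_1 = 4.
  11 = 5*2 + 1, so a_2 = 5.
  2 = 2*1 + 0, so a_3 = 2.
so x = [4; 4, 5, 2].
Convergents (p_i = a_i*p_{i-1} + p_{i-2}, q_i = a_i*q_{i-1} + q_{i-2} with p_{-2}=0, p_{-1}=1, q_{-2}=1, q_{-1}=0), until the denominator exceeds 18:
  i=0: a_0=4, p_0 = 4*1 + 0 = 4, q_0 = 4*0 + 1 = 1.
  i=1: a_1=4, p_1 = 4*4 + 1 = 17, q_1 = 4*1 + 0 = 4.
  i=2: a_2=5, p_2 = 5*17 + 4 = 89, q_2 = 5*4 + 1 = 21.
q_2 = 21 > 18, so the last convergent with denominator <= 18 is p_1/q_1 = 17/4.
The closest fraction with denominator <= 18 is either p_1/q_1 or the intermediate fraction (k*p_1 + p_0)/(k*q_1 + q_0) with the largest k >= 1 whose denominator stays <= 18; these approach x as k grows, and every other convergent or intermediate fraction in range is farther away.
Largest k: floor((18 - q_0)/q_1) = floor((18 - 1)/4) = 4.
That gives (4*17 + 4)/(4*4 + 1) = 72/17.
Compare the errors: |x - 17/4| = |195*4 - 17*46|/(46*4) = 2/184, and |x - 72/17| = |195*17 - 72*46|/(46*17) = 3/782.
Cross-multiplying, 3*184 = 552 < 1564 = 2*782, so 3/782 is smaller: the intermediate fraction 72/17 is closer to x than 17/4.

72/17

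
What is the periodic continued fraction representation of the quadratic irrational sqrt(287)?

Write x_i = (sqrt(287) + m_i)/d_i with (m_0, d_0) = (0, 1). a_0 = floor(sqrt(287)) = 16, since 16^2 = 256 <= 287 < 289 = 17^2.
Iterate m_{i+1} = d_i*a_i - m_i, d_{i+1} = (287 - m_{i+1}^2)/d_i, a_{i+1} = floor((a_0 + m_{i+1})/d_{i+1}):
  m_1 = 1*16 - 0 = 16, d_1 = (287 - 16^2)/1 = 31/1 = 31, a_1 = floor((16 + 16)/31) = 1.
  m_2 = 31*1 - 16 = 15, d_2 = (287 - 15^2)/31 = 62/31 = 2, a_2 = floor((16 + 15)/2) = 15.
  m_3 = 2*15 - 15 = 15, d_3 = (287 - 15^2)/2 = 62/2 = 31, a_3 = floor((16 + 15)/31) = 1.
  m_4 = 31*1 - 15 = 16, d_4 = (287 - 16^2)/31 = 31/31 = 1, a_4 = floor((16 + 16)/1) = 32.
  m_5 = 1*32 - 16 = 16, d_5 = (287 - 16^2)/1 = 31/1 = 31: (m_5, d_5) = (m_1, d_1) = (16, 31), so from here the quotients repeat a_1, ..., a_4; the period length is 4.
Hence the expansion of sqrt(287) is a_0 = 16 followed by the repeating block 1, 15, 1, 32 (period 4).

[16; (1, 15, 1, 32)]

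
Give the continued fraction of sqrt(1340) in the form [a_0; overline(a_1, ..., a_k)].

[36; overline(1, 1, 1, 1, 6, 18, 6, 1, 1, 1, 1, 72)]

Write x_i = (sqrt(1340) + m_i)/d_i with (m_0, d_0) = (0, 1). a_0 = floor(sqrt(1340)) = 36, since 36^2 = 1296 <= 1340 < 1369 = 37^2.
Iterate m_{i+1} = d_i*a_i - m_i, d_{i+1} = (1340 - m_{i+1}^2)/d_i, a_{i+1} = floor((a_0 + m_{i+1})/d_{i+1}):
  m_1 = 1*36 - 0 = 36, d_1 = (1340 - 36^2)/1 = 44/1 = 44, a_1 = floor((36 + 36)/44) = 1.
  m_2 = 44*1 - 36 = 8, d_2 = (1340 - 8^2)/44 = 1276/44 = 29, a_2 = floor((36 + 8)/29) = 1.
  m_3 = 29*1 - 8 = 21, d_3 = (1340 - 21^2)/29 = 899/29 = 31, a_3 = floor((36 + 21)/31) = 1.
  m_4 = 31*1 - 21 = 10, d_4 = (1340 - 10^2)/31 = 1240/31 = 40, a_4 = floor((36 + 10)/40) = 1.
  m_5 = 40*1 - 10 = 30, d_5 = (1340 - 30^2)/40 = 440/40 = 11, a_5 = floor((36 + 30)/11) = 6.
  m_6 = 11*6 - 30 = 36, d_6 = (1340 - 36^2)/11 = 44/11 = 4, a_6 = floor((36 + 36)/4) = 18.
  m_7 = 4*18 - 36 = 36, d_7 = (1340 - 36^2)/4 = 44/4 = 11, a_7 = floor((36 + 36)/11) = 6.
  m_8 = 11*6 - 36 = 30, d_8 = (1340 - 30^2)/11 = 440/11 = 40, a_8 = floor((36 + 30)/40) = 1.
  m_9 = 40*1 - 30 = 10, d_9 = (1340 - 10^2)/40 = 1240/40 = 31, a_9 = floor((36 + 10)/31) = 1.
  m_10 = 31*1 - 10 = 21, d_10 = (1340 - 21^2)/31 = 899/31 = 29, a_10 = floor((36 + 21)/29) = 1.
  m_11 = 29*1 - 21 = 8, d_11 = (1340 - 8^2)/29 = 1276/29 = 44, a_11 = floor((36 + 8)/44) = 1.
  m_12 = 44*1 - 8 = 36, d_12 = (1340 - 36^2)/44 = 44/44 = 1, a_12 = floor((36 + 36)/1) = 72.
  m_13 = 1*72 - 36 = 36, d_13 = (1340 - 36^2)/1 = 44/1 = 44: (m_13, d_13) = (m_1, d_1) = (36, 44), so from here the quotients repeat a_1, ..., a_12; the period length is 12.
Hence the expansion of sqrt(1340) is a_0 = 36 followed by the repeating block 1, 1, 1, 1, 6, 18, 6, 1, 1, 1, 1, 72 (period 12).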